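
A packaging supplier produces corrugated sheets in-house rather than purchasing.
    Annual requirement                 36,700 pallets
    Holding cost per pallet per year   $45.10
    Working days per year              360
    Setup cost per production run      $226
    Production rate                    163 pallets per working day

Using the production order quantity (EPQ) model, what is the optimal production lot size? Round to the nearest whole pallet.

991 pallets

d = 36,700/360 = 101.9444 pallets/day;  effective holding cost H(1 − d/p) = 45.1·(1 − 101.9444/163) = 16.89329
Q* = √(2DS / H_eff) = √(2·36,700·226 / 16.89329) ≈ 990.94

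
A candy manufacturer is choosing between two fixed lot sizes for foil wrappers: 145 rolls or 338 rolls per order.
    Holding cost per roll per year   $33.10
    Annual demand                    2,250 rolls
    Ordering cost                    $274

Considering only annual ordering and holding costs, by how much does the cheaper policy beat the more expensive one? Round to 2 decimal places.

$766.39

Annual cost at Q: ordering D·S/Q plus holding Q·H/2.
TC(145) = (2,250/145)×274 + (145/2)×33.1 = $6,651.47
TC(338) = (2,250/338)×274 + (338/2)×33.1 = $7,417.86
|ΔTC| = |$6,651.47 − $7,417.86| = $766.39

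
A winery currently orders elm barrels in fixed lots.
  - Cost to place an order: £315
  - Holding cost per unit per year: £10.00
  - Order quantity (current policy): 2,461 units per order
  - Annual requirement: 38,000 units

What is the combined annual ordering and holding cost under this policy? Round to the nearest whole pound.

Annual ordering cost = (D/Q)·S = (38,000/2,461) × 315 = £4,863.88
Annual holding cost  = (Q/2)·H = (2,461/2) × 10 = £12,305.00
Total = £4,863.88 + £12,305.00 = £17,168.88

£17,169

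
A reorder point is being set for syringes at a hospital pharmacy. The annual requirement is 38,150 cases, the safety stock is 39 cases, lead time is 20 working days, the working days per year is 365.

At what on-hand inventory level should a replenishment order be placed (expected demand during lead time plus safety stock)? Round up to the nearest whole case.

2,130 cases

Daily demand d = 38,150 / 365 = 104.521 cases/day
Demand during lead time = 104.521 × 20 = 2,090.41
Reorder point = 2,090.41 + 39 = 2,129.41 → round up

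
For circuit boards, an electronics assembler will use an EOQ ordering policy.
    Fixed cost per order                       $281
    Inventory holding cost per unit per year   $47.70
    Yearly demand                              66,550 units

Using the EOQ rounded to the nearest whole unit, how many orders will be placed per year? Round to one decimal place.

2DS/H = 2·66,550·281/47.7 = 784,090.15
EOQ = √784,090.15 ≈ 885.49 → Q = 885
N = D/Q = 66,550/885 ≈ 75.198 orders/yr

75.2 orders per year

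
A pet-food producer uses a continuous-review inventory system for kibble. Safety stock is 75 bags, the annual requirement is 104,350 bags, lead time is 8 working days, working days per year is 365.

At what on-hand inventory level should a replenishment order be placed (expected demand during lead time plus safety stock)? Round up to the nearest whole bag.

Daily demand d = 104,350 / 365 = 285.890 bags/day
Demand during lead time = 285.890 × 8 = 2,287.12
Reorder point = 2,287.12 + 75 = 2,362.12 → round up

2,363 bags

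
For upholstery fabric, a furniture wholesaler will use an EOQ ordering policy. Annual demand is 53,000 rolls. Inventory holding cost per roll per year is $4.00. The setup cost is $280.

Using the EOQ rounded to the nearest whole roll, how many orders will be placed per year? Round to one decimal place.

19.5 orders per year

Q* = √(2·D·S / H) = √(2·53,000·280 / 4) = √7,420,000.0 ≈ 2,723.97 → Q = 2,724
Orders per year = D/Q = 53,000 / 2,724 = 19.457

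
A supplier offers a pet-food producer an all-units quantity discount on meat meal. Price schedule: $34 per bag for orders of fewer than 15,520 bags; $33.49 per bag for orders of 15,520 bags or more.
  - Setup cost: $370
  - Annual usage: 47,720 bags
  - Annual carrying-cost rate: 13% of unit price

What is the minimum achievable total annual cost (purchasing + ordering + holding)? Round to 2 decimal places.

$1,633,065.17

H₁ = 13%×$34 = $4.4200;  H₂ = 13%×$33.49 = $4.3537
EOQ₁ = √(2×47,720×370/4.4200) = 2,826.54  (< 15,520, feasible at tier 1)
EOQ₂ = √(2×47,720×370/4.3537) = 2,847.98  (< 15,520 → use Q = 15,520 at tier-2 price)
TC(tier 1 (EOQ₁), Q≈2,826.5) = $1,634,973.30
TC(tier 2, Q≈15,520.0) = $1,633,065.17
Minimum at tier 2: $1,633,065.17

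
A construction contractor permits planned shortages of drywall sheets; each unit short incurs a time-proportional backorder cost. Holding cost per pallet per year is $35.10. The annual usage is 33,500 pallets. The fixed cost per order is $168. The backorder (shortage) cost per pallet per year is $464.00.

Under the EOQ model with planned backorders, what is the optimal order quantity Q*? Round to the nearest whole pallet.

Basic EOQ = √(2·33,500·168/35.1) = 566.289
Backorder adjustment √((H+b)/b) = √((35.1+464)/464) = 1.0371
Q* = 566.289 × 1.0371 ≈ 587.32

587 pallets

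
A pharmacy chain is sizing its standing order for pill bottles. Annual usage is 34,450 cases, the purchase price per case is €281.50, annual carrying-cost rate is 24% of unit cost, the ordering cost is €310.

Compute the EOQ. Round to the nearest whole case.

Holding cost per case per year: H = 24% × €281.5 = €67.5600
Optimal lot size Q* = (2 × 34,450 × €310 / €67.56)^½ ≈ 562.27

562 cases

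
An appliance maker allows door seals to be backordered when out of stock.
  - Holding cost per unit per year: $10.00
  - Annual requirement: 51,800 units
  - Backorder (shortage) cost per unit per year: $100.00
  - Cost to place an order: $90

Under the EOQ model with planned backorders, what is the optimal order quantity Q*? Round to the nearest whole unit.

Q* = √(2DS/H) · √((H + b)/b)
   = √(2 × 51,800 × 90 / 10) · √((10 + 100) / 100)
   = 965.609 × 1.0488 ≈ 1,012.74

1,013 units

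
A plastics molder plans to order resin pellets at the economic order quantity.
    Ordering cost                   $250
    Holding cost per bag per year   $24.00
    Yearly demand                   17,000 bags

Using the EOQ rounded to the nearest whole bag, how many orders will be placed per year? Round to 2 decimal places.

28.57 orders per year

EOQ = √(2DS/H) = √(2 × 17,000 × 250 / 24)
    = √(354,166.67) ≈ 595.12 → Q = 595
Orders per year = D/Q = 17,000 / 595 = 28.571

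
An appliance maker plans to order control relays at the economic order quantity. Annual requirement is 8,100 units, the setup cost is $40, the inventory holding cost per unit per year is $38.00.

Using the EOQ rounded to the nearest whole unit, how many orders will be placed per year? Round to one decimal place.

EOQ = √(2DS/H) = √(2 × 8,100 × 40 / 38)
    = √(17,052.63) ≈ 130.59 → Q = 131
N = D/Q = 8,100/131 ≈ 61.832 orders/yr

61.8 orders per year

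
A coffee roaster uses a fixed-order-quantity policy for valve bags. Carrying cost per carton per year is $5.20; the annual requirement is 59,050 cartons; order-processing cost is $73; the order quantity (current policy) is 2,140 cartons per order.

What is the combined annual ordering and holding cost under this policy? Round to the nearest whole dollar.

Annual ordering cost = (D/Q)·S = (59,050/2,140) × 73 = $2,014.32
Annual holding cost  = (Q/2)·H = (2,140/2) × 5.2 = $5,564.00
Total = $2,014.32 + $5,564.00 = $7,578.32

$7,578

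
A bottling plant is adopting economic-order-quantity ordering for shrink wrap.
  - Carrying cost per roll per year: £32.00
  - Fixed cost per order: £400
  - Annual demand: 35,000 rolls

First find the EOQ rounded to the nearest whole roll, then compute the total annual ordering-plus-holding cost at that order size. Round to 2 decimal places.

Q* = √(2·D·S / H) = √(2·35,000·400 / 32) = √875,000.0 ≈ 935.41 → Q = 935 rolls
Orders/yr = 35,000/935 = 37.433; ordering cost = 37.433 × £400 = £14,973.26
Average inventory = 935/2 = 467.5; holding cost = 467.5 × £32 = £14,960.00
Total = £14,973.26 + £14,960.00 = £29,933.26

£29,933.26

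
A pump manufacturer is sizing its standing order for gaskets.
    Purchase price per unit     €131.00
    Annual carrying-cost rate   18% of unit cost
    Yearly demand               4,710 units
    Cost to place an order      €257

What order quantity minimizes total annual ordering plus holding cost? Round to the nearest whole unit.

H = i·C = 0.18 × €131 = €23.5800 per unit-year
Q* = √(2·D·S / H) = √(2·4,710·257 / 23.58) = √102,669.2 ≈ 320.42

320 units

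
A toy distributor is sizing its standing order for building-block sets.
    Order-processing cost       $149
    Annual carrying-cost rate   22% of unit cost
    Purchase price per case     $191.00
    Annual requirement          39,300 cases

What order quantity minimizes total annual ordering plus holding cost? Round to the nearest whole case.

H = i·C = 0.22 × $191 = $42.0200 per case-year
2DS/H = 2·39,300·149/42.02 = 278,710.14
EOQ = √278,710.14 ≈ 527.93

528 cases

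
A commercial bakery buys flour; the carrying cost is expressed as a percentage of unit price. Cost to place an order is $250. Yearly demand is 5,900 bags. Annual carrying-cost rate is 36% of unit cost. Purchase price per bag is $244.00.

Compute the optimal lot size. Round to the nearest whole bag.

183 bags

Holding cost per bag per year: H = 36% × $244 = $87.8400
EOQ = √(2DS/H) = √(2 × 5,900 × 250 / 87.84)
    = √(33,583.79) ≈ 183.26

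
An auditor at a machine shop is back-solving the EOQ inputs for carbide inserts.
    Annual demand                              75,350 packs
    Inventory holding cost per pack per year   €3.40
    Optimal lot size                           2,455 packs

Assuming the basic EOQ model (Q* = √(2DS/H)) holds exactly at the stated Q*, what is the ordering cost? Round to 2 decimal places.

Since Q* = (2DS/H)^½, squaring gives Q*²·H = 2DS.
S = Q²H / (2D) = 2,455² × 3.4 / (2 × 75,350) = 135.9780

€135.98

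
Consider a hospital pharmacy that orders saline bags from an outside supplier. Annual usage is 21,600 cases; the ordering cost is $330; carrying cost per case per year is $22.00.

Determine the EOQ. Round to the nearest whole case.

EOQ = √(2DS/H) = √(2 × 21,600 × 330 / 22)
    = √(648,000.00) ≈ 804.98

805 cases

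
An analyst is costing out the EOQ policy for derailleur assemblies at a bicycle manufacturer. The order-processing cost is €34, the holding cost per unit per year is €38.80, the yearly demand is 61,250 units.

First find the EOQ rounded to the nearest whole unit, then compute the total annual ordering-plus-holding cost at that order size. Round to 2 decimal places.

€12,712.29

Q* = √(2·D·S / H) = √(2·61,250·34 / 38.8) = √107,345.4 ≈ 327.64 → Q = 328 units
Ordering: D/Q × S = 61,250/328 × €34 = €6,349.09
Holding:  Q/2 × H = 328/2 × €38.8 = €6,363.20
Total = €6,349.09 + €6,363.20 = €12,712.29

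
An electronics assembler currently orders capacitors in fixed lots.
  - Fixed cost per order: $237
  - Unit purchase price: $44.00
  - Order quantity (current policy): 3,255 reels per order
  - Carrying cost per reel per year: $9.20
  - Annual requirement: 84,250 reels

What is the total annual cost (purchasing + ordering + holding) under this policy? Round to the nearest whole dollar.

$3,728,107

Orders/yr = 84,250/3,255 = 25.883; ordering cost = 25.883 × $237 = $6,134.33
Average inventory = 3,255/2 = 1627.5; holding cost = 1627.5 × $9.2 = $14,973.00
Purchase cost = D·C = 84,250 × 44 = $3,707,000.00
Total = $6,134.33 + $14,973.00 + $3,707,000.00 = $3,728,107.33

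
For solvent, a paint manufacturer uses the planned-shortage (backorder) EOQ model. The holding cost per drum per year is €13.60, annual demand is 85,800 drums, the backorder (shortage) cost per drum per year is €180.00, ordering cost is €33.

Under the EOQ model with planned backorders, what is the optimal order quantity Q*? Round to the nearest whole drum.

669 drums

Q* = √(2DS/H) · √((H + b)/b)
   = √(2 × 85,800 × 33 / 13.6) · √((13.6 + 180) / 180)
   = 645.277 × 1.0371 ≈ 669.21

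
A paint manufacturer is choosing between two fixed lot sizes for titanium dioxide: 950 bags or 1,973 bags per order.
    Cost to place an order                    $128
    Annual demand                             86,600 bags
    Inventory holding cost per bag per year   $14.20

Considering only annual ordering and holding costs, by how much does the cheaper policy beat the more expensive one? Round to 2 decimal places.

For each Q, cost = (D/Q)·S + (Q/2)·H.
TC(950) = (86,600/950)×128 + (950/2)×14.2 = $18,413.21
TC(1,973) = (86,600/1,973)×128 + (1,973/2)×14.2 = $19,626.55
|ΔTC| = |$18,413.21 − $19,626.55| = $1,213.34

$1,213.34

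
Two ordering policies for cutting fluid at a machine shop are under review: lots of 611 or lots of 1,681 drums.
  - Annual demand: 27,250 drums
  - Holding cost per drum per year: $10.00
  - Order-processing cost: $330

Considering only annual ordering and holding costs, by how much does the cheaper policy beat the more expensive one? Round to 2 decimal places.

$4,018.18

For each Q, cost = (D/Q)·S + (Q/2)·H.
TC(611) = (27,250/611)×330 + (611/2)×10 = $17,772.68
TC(1,681) = (27,250/1,681)×330 + (1,681/2)×10 = $13,754.49
|ΔTC| = |$17,772.68 − $13,754.49| = $4,018.18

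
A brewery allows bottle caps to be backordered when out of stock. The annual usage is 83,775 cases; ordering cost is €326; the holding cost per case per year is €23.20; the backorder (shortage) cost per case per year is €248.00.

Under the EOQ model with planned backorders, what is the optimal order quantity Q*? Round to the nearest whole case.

1,605 cases

Basic EOQ = √(2·83,775·326/23.2) = 1,534.394
Backorder adjustment √((H+b)/b) = √((23.2+248)/248) = 1.0457
Q* = 1,534.394 × 1.0457 ≈ 1,604.56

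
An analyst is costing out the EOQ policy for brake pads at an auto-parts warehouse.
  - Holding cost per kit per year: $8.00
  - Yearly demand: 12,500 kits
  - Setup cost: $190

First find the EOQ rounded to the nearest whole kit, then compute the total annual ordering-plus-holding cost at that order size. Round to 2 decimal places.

EOQ = √(2DS/H) = √(2 × 12,500 × 190 / 8)
    = √(593,750.00) ≈ 770.55 → Q = 771 kits
Annual ordering cost = (D/Q)·S = (12,500/771) × 190 = $3,080.42
Annual holding cost  = (Q/2)·H = (771/2) × 8 = $3,084.00
Total = $3,080.42 + $3,084.00 = $6,164.42

$6,164.42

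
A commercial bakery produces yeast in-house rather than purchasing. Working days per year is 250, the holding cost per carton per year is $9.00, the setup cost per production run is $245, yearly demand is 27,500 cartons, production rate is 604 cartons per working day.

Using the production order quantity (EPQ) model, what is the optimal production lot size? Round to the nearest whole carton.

1,353 cartons

d = 27,500/250 = 110.0000 cartons/day;  effective holding cost H(1 − d/p) = 9·(1 − 110.0000/604) = 7.36093
Q* = √(2DS / H_eff) = √(2·27,500·245 / 7.36093) ≈ 1,353.00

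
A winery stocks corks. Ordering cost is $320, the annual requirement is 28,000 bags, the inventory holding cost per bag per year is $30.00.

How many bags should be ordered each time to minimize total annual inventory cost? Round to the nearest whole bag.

EOQ = √(2DS/H) = √(2 × 28,000 × 320 / 30)
    = √(597,333.33) ≈ 772.87

773 bags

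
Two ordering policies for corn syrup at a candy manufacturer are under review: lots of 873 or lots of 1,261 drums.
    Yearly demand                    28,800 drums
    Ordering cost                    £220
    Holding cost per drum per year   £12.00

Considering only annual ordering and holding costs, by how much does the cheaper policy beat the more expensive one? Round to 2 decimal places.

£94.85

Annual cost at Q: ordering D·S/Q plus holding Q·H/2.
TC(873) = (28,800/873)×220 + (873/2)×12 = £12,495.73
TC(1,261) = (28,800/1,261)×220 + (1,261/2)×12 = £12,590.58
Cheaper: Q = 873.  Difference = £94.85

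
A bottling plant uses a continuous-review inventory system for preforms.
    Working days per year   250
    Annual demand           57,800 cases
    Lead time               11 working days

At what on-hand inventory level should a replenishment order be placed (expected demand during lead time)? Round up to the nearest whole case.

2,544 cases

Daily demand d = 57,800 / 250 = 231.200 cases/day
Demand during lead time = 231.200 × 11 = 2,543.20
Reorder point = 2,543.20 → round up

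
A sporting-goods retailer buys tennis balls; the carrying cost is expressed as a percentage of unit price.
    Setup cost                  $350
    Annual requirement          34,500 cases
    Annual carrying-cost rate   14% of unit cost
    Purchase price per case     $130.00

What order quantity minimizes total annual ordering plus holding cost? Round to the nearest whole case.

1,152 cases

Holding cost per case per year: H = 14% × $130 = $18.2000
2DS/H = 2·34,500·350/18.2 = 1,326,923.08
EOQ = √1,326,923.08 ≈ 1,151.92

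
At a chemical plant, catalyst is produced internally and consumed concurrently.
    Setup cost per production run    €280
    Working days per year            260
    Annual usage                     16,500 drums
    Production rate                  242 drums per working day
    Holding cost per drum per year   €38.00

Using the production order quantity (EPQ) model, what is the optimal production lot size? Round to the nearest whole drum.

574 drums

d = 16,500/260 = 63.4615 drums/day;  effective holding cost H(1 − d/p) = 38·(1 − 63.4615/242) = 28.03497
Q* = √(2DS / H_eff) = √(2·16,500·280 / 28.03497) ≈ 574.10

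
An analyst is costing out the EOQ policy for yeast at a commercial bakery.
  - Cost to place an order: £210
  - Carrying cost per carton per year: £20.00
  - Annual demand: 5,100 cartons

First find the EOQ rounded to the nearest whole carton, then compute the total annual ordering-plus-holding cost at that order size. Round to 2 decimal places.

£6,545.23

Optimal lot size Q* = (2 × 5,100 × £210 / £20)^½ ≈ 327.26 → Q = 327 cartons
Ordering: D/Q × S = 5,100/327 × £210 = £3,275.23
Holding:  Q/2 × H = 327/2 × £20 = £3,270.00
Total = £3,275.23 + £3,270.00 = £6,545.23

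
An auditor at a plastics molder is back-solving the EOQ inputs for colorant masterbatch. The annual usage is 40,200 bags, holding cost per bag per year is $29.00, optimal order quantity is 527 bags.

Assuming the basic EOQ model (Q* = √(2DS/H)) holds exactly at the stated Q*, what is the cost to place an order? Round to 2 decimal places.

$100.18

EOQ relation: Q² = 2DS/H, so rearrange for the unknown.
S = Q²H / (2D) = 527² × 29 / (2 × 40,200) = 100.1759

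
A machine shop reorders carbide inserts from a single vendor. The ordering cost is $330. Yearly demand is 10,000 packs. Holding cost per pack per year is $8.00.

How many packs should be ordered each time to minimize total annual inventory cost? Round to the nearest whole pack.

908 packs

EOQ = √(2DS/H) = √(2 × 10,000 × 330 / 8)
    = √(825,000.00) ≈ 908.30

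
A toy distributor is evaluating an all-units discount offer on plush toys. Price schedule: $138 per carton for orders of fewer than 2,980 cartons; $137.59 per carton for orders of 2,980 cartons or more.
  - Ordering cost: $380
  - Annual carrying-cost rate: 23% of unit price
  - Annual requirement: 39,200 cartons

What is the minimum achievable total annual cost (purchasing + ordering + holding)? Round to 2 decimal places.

H₁ = 23%×$138 = $31.7400;  H₂ = 23%×$137.59 = $31.6457
EOQ₁ = √(2×39,200×380/31.7400) = 968.83  (< 2,980, feasible at tier 1)
EOQ₂ = √(2×39,200×380/31.6457) = 970.27  (< 2,980 → use Q = 2,980 at tier-2 price)
TC(tier 1 (EOQ₁), Q≈968.8) = $5,440,350.58
TC(tier 2, Q≈2,980.0) = $5,445,678.75
Minimum at tier 1 (EOQ₁): $5,440,350.58

$5,440,350.58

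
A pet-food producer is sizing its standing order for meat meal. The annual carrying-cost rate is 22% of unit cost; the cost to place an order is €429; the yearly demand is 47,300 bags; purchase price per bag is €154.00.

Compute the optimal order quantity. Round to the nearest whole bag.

1,094 bags

Carrying cost H = €154 × 22% = €33.8800/bag/yr
2DS/H = 2·47,300·429/33.88 = 1,197,857.14
EOQ = √1,197,857.14 ≈ 1,094.47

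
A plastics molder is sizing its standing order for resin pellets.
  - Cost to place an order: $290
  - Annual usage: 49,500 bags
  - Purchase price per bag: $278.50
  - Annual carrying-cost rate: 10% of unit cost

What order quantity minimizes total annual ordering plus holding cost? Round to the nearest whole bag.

1,015 bags

Holding cost per bag per year: H = 10% × $278.5 = $27.8500
Optimal lot size Q* = (2 × 49,500 × $290 / $27.85)^½ ≈ 1,015.32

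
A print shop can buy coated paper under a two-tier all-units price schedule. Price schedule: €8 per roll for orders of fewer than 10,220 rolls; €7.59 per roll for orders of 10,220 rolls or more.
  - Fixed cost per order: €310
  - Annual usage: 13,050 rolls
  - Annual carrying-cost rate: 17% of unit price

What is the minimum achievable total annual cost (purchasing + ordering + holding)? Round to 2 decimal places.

H₁ = 17%×€8 = €1.3600;  H₂ = 17%×€7.59 = €1.2903
EOQ₁ = √(2×13,050×310/1.3600) = 2,439.11  (< 10,220, feasible at tier 1)
EOQ₂ = √(2×13,050×310/1.2903) = 2,504.12  (< 10,220 → use Q = 10,220 at tier-2 price)
TC(tier 1 (EOQ₁), Q≈2,439.1) = €107,717.19
TC(tier 2, Q≈10,220.0) = €106,038.77
Minimum at tier 2: €106,038.77

€106,038.77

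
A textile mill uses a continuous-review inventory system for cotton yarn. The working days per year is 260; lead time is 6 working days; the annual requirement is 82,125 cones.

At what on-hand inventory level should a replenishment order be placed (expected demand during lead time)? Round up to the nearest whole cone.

1,896 cones

Daily demand d = 82,125 / 260 = 315.865 cones/day
Demand during lead time = 315.865 × 6 = 1,895.19
Reorder point = 1,895.19 → round up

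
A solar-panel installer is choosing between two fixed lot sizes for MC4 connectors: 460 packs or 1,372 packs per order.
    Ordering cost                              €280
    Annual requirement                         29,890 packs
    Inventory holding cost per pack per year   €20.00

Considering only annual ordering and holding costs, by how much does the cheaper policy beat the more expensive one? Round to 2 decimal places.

€2,973.91

TC(Q) = (D/Q)S + (Q/2)H
TC(460) = (29,890/460)×280 + (460/2)×20 = €22,793.91
TC(1,372) = (29,890/1,372)×280 + (1,372/2)×20 = €19,820.00
Lots of 1,372 are cheaper by €2,973.91.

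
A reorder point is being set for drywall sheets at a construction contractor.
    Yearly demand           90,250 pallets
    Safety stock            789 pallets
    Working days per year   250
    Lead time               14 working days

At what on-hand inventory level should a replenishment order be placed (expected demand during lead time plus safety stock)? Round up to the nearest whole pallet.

5,843 pallets

Daily demand d = 90,250 / 250 = 361.000 pallets/day
Demand during lead time = 361.000 × 14 = 5,054.00
Reorder point = 5,054.00 + 789 = 5,843.00 → round up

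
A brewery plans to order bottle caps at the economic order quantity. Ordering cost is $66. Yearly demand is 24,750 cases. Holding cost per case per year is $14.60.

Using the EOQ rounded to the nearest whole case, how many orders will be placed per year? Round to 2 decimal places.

52.33 orders per year

EOQ = √(2DS/H) = √(2 × 24,750 × 66 / 14.6)
    = √(223,767.12) ≈ 473.04 → Q = 473
N = D/Q = 24,750/473 ≈ 52.326 orders/yr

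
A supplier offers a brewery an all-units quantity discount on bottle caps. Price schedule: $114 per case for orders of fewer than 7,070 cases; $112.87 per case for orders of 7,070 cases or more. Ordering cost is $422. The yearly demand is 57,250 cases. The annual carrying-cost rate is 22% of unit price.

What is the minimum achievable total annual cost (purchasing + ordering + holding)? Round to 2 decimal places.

$6,553,003.68

H₁ = 22%×$114 = $25.0800;  H₂ = 22%×$112.87 = $24.8314
EOQ₁ = √(2×57,250×422/25.0800) = 1,388.02  (< 7,070, feasible at tier 1)
EOQ₂ = √(2×57,250×422/24.8314) = 1,394.95  (< 7,070 → use Q = 7,070 at tier-2 price)
TC(tier 1 (EOQ₁), Q≈1,388.0) = $6,561,311.50
TC(tier 2, Q≈7,070.0) = $6,553,003.68
Minimum at tier 2: $6,553,003.68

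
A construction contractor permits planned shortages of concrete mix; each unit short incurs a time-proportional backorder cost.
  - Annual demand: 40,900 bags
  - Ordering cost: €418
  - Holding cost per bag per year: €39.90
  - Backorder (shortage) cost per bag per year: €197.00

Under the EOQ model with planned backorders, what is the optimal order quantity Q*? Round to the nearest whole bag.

Basic EOQ = √(2·40,900·418/39.9) = 925.717
Backorder adjustment √((H+b)/b) = √((39.9+197)/197) = 1.0966
Q* = 925.717 × 1.0966 ≈ 1,015.14

1,015 bags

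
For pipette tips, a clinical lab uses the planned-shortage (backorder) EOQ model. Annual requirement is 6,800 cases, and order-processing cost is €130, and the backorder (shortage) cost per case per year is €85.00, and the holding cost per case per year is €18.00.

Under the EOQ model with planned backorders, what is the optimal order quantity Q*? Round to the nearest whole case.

345 cases

Basic EOQ = √(2·6,800·130/18) = 313.404
Backorder adjustment √((H+b)/b) = √((18+85)/85) = 1.1008
Q* = 313.404 × 1.1008 ≈ 345.00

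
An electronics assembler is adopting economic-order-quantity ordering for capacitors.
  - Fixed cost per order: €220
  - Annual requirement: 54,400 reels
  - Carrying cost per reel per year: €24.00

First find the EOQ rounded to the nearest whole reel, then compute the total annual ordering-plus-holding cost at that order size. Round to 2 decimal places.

€23,967.98

Q* = √(2·D·S / H) = √(2·54,400·220 / 24) = √997,333.3 ≈ 998.67 → Q = 999 reels
Orders/yr = 54,400/999 = 54.454; ordering cost = 54.454 × €220 = €11,979.98
Average inventory = 999/2 = 499.5; holding cost = 499.5 × €24 = €11,988.00
Total = €11,979.98 + €11,988.00 = €23,967.98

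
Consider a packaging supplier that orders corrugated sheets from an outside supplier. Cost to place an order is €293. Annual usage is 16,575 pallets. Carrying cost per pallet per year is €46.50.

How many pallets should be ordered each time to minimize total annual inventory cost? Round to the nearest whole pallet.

457 pallets

Optimal lot size Q* = (2 × 16,575 × €293 / €46.5)^½ ≈ 457.03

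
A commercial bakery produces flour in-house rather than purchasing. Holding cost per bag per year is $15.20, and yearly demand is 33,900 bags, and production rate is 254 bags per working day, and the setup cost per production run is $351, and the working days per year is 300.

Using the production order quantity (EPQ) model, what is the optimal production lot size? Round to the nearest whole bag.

Daily demand d = 33,900/300 = 113.000; p = 254; 1 − d/p = 0.55512
EPQ = √(2DS / (H(1 − d/p)))
    = √(2 × 33,900 × 351 / (15.2 × 0.55512)) ≈ 1,679.40

1,679 bags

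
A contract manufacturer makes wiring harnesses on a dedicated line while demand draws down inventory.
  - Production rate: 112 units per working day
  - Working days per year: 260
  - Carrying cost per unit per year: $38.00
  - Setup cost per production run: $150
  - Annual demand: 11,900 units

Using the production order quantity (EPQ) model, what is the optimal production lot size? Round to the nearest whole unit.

d = 11,900/260 = 45.7692 units/day;  effective holding cost H(1 − d/p) = 38·(1 − 45.7692/112) = 22.47115
Q* = √(2DS / H_eff) = √(2·11,900·150 / 22.47115) ≈ 398.59

399 units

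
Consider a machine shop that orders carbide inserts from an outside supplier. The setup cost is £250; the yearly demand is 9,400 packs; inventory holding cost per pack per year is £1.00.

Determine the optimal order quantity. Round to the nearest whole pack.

2,168 packs

Q* = √(2·D·S / H) = √(2·9,400·250 / 1) = √4,700,000.0 ≈ 2,167.95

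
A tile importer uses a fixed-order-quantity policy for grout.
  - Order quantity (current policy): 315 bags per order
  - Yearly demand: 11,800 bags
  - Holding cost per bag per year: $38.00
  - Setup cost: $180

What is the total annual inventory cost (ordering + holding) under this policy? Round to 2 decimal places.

Annual ordering cost = (D/Q)·S = (11,800/315) × 180 = $6,742.86
Annual holding cost  = (Q/2)·H = (315/2) × 38 = $5,985.00
Total = $6,742.86 + $5,985.00 = $12,727.86

$12,727.86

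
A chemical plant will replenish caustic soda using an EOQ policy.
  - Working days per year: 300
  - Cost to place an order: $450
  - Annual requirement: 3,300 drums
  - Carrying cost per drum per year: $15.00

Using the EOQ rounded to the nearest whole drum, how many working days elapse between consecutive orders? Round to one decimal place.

40.5 days

Optimal lot size Q* = (2 × 3,300 × $450 / $15)^½ ≈ 444.97 → Q = 445 drums
Cycle time = (working days × Q)/D = (300 × 445) / 3,300 = 40.455 days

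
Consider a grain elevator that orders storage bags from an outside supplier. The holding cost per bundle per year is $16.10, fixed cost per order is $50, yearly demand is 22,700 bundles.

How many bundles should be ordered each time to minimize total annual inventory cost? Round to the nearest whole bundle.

EOQ = √(2DS/H) = √(2 × 22,700 × 50 / 16.1)
    = √(140,993.79) ≈ 375.49

375 bundles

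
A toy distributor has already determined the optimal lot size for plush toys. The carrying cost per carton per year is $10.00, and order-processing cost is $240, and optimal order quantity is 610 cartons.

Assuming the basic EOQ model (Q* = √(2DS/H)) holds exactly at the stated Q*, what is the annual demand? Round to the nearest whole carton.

7,752 cartons per year

EOQ relation: Q² = 2DS/H, so rearrange for the unknown.
D = Q²H / (2S) = 610² × 10 / (2 × 240) = 7,752.08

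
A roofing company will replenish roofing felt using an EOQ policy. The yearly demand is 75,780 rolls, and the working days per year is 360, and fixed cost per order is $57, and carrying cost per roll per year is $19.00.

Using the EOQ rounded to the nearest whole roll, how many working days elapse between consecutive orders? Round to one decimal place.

3.2 days

Optimal lot size Q* = (2 × 75,780 × $57 / $19)^½ ≈ 674.30 → Q = 674 rolls
T = Q/D × 360 days = 674/75,780 × 360 = 3.202 days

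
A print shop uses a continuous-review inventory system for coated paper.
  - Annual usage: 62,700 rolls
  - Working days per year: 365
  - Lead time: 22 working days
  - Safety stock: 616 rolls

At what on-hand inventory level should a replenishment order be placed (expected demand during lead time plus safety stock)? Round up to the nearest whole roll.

Daily demand d = 62,700 / 365 = 171.781 rolls/day
Demand during lead time = 171.781 × 22 = 3,779.18
Reorder point = 3,779.18 + 616 = 4,395.18 → round up

4,396 rolls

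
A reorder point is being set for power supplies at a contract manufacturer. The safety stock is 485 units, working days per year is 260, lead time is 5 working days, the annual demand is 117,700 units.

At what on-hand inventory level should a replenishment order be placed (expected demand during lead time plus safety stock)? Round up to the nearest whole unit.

2,749 units

Daily demand d = 117,700 / 260 = 452.692 units/day
Demand during lead time = 452.692 × 5 = 2,263.46
Reorder point = 2,263.46 + 485 = 2,748.46 → round up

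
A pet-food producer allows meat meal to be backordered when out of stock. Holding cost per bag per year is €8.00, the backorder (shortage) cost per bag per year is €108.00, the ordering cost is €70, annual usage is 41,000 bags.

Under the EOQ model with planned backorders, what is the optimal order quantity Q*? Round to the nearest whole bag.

Basic EOQ = √(2·41,000·70/8) = 847.054
Backorder adjustment √((H+b)/b) = √((8+108)/108) = 1.0364
Q* = 847.054 × 1.0364 ≈ 877.87

878 bags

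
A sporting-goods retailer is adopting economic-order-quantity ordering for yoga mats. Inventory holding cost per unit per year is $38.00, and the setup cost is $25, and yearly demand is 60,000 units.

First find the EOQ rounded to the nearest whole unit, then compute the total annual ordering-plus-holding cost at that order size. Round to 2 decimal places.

$10,677.08

Optimal lot size Q* = (2 × 60,000 × $25 / $38)^½ ≈ 280.98 → Q = 281 units
Annual ordering cost = (D/Q)·S = (60,000/281) × 25 = $5,338.08
Annual holding cost  = (Q/2)·H = (281/2) × 38 = $5,339.00
Total = $5,338.08 + $5,339.00 = $10,677.08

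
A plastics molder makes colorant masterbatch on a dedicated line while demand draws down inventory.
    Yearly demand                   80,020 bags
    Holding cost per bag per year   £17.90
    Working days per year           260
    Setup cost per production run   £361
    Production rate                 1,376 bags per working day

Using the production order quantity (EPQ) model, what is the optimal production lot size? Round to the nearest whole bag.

2,039 bags

Daily demand d = 80,020/260 = 307.769; p = 1376; 1 − d/p = 0.77633
EPQ = √(2DS / (H(1 − d/p)))
    = √(2 × 80,020 × 361 / (17.9 × 0.77633)) ≈ 2,039.00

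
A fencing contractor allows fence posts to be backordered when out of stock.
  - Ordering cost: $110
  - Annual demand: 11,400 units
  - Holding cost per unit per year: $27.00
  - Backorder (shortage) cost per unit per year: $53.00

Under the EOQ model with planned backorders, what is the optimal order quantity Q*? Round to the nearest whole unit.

Basic EOQ = √(2·11,400·110/27) = 304.777
Backorder adjustment √((H+b)/b) = √((27+53)/53) = 1.2286
Q* = 304.777 × 1.2286 ≈ 374.45

374 units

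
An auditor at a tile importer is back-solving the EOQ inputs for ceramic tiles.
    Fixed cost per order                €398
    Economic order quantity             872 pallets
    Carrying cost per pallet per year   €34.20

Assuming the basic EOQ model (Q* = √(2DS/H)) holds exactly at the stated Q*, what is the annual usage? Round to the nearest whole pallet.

Since Q* = (2DS/H)^½, squaring gives Q*²·H = 2DS.
D = Q²H / (2S) = 872² × 34.2 / (2 × 398) = 32,669.76

32,670 pallets per year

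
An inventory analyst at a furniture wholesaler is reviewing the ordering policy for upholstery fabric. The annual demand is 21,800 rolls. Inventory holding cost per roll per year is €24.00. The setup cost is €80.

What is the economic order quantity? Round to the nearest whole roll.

381 rolls

Q* = √(2·D·S / H) = √(2·21,800·80 / 24) = √145,333.3 ≈ 381.23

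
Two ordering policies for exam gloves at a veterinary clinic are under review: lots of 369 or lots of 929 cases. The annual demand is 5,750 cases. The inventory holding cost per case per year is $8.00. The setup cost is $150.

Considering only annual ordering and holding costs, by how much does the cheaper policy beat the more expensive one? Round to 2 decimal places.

$831.02

Annual cost at Q: ordering D·S/Q plus holding Q·H/2.
TC(369) = (5,750/369)×150 + (369/2)×8 = $3,813.40
TC(929) = (5,750/929)×150 + (929/2)×8 = $4,644.42
Cheaper: Q = 369.  Difference = $831.02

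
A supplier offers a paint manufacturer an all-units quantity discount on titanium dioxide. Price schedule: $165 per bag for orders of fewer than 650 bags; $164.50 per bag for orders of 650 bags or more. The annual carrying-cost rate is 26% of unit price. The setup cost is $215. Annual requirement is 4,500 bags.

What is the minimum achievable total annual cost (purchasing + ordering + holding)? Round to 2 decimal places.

H₁ = 26%×$165 = $42.9000;  H₂ = 26%×$164.50 = $42.7700
EOQ₁ = √(2×4,500×215/42.9000) = 212.38  (< 650, feasible at tier 1)
EOQ₂ = √(2×4,500×215/42.7700) = 212.70  (< 650 → use Q = 650 at tier-2 price)
TC(tier 1 (EOQ₁), Q≈212.4) = $751,611.06
TC(tier 2, Q≈650.0) = $755,638.71
Minimum at tier 1 (EOQ₁): $751,611.06

$751,611.06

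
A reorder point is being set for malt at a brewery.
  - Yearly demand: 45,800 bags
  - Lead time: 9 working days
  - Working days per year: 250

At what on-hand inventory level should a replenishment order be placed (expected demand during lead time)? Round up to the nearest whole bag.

1,649 bags

Daily demand d = 45,800 / 250 = 183.200 bags/day
Demand during lead time = 183.200 × 9 = 1,648.80
Reorder point = 1,648.80 → round up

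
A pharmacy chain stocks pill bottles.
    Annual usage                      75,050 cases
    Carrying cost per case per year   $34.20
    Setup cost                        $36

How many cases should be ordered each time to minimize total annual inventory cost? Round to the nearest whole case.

EOQ = √(2DS/H) = √(2 × 75,050 × 36 / 34.2)
    = √(158,000.00) ≈ 397.49

397 cases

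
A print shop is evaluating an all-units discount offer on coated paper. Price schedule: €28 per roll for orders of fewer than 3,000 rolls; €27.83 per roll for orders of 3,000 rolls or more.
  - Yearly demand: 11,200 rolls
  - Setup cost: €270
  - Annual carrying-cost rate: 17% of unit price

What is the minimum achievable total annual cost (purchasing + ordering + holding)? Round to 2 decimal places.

€318,965.49

H₁ = 17%×€28 = €4.7600;  H₂ = 17%×€27.83 = €4.7311
EOQ₁ = √(2×11,200×270/4.7600) = 1,127.20  (< 3,000, feasible at tier 1)
EOQ₂ = √(2×11,200×270/4.7311) = 1,130.64  (< 3,000 → use Q = 3,000 at tier-2 price)
TC(tier 1 (EOQ₁), Q≈1,127.2) = €318,965.49
TC(tier 2, Q≈3,000.0) = €319,800.65
Minimum at tier 1 (EOQ₁): €318,965.49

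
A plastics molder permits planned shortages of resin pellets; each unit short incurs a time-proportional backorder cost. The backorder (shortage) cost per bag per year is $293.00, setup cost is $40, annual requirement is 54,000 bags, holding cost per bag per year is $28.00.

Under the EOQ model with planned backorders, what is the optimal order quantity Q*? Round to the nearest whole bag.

411 bags

Q* = √(2DS/H) · √((H + b)/b)
   = √(2 × 54,000 × 40 / 28) · √((28 + 293) / 293)
   = 392.792 × 1.0467 ≈ 411.13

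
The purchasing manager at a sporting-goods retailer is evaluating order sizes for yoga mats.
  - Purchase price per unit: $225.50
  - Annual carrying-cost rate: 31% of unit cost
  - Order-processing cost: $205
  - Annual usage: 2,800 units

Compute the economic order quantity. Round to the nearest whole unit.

Carrying cost H = $225.5 × 31% = $69.9050/unit/yr
EOQ = √(2DS/H) = √(2 × 2,800 × 205 / 69.905)
    = √(16,422.29) ≈ 128.15

128 units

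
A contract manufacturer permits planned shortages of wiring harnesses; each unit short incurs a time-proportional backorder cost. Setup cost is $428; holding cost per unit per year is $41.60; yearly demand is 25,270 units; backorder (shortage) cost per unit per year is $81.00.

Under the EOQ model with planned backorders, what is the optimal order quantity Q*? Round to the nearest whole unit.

Basic EOQ = √(2·25,270·428/41.6) = 721.096
Backorder adjustment √((H+b)/b) = √((41.6+81)/81) = 1.2303
Q* = 721.096 × 1.2303 ≈ 887.15

887 units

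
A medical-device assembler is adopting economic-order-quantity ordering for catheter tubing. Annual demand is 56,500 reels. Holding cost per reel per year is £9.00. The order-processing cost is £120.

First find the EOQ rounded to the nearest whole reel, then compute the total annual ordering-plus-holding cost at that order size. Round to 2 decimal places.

2DS/H = 2·56,500·120/9 = 1,506,666.67
EOQ = √1,506,666.67 ≈ 1,227.46 → Q = 1,227 reels
Annual ordering cost = (D/Q)·S = (56,500/1,227) × 120 = £5,525.67
Annual holding cost  = (Q/2)·H = (1,227/2) × 9 = £5,521.50
Total = £5,525.67 + £5,521.50 = £11,047.17

£11,047.17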